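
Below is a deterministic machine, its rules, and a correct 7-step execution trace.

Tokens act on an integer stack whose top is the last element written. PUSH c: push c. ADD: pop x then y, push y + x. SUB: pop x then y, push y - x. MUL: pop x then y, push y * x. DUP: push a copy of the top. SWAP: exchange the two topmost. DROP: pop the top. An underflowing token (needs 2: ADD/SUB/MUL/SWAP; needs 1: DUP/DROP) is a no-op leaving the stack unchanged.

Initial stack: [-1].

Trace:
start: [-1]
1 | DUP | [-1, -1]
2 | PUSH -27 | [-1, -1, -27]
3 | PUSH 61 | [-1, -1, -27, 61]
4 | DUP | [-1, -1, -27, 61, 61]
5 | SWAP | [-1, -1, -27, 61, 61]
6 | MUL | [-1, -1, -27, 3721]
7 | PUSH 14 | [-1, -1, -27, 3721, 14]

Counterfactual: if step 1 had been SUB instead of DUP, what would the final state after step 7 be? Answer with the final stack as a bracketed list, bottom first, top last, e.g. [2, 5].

(re-executing from step 1 with the substitution; state before step 1: [-1])
1 | SUB | [-1]
2 | PUSH -27 | [-1, -27]
3 | PUSH 61 | [-1, -27, 61]
4 | DUP | [-1, -27, 61, 61]
5 | SWAP | [-1, -27, 61, 61]
6 | MUL | [-1, -27, 3721]
7 | PUSH 14 | [-1, -27, 3721, 14]

[-1, -27, 3721, 14]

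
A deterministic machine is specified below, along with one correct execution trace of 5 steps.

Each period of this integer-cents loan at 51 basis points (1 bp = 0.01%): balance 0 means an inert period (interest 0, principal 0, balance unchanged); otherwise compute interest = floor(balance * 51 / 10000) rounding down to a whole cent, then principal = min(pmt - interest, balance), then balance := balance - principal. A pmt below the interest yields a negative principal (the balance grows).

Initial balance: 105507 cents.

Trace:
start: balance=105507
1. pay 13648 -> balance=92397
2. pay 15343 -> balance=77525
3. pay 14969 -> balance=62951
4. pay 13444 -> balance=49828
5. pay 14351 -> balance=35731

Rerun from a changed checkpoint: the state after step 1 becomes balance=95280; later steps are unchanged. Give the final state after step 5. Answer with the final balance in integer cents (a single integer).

38672

state after step 1 := balance=95280
2. pay 15343 -> balance=80422
3. pay 14969 -> balance=65863
4. pay 13444 -> balance=52754
5. pay 14351 -> balance=38672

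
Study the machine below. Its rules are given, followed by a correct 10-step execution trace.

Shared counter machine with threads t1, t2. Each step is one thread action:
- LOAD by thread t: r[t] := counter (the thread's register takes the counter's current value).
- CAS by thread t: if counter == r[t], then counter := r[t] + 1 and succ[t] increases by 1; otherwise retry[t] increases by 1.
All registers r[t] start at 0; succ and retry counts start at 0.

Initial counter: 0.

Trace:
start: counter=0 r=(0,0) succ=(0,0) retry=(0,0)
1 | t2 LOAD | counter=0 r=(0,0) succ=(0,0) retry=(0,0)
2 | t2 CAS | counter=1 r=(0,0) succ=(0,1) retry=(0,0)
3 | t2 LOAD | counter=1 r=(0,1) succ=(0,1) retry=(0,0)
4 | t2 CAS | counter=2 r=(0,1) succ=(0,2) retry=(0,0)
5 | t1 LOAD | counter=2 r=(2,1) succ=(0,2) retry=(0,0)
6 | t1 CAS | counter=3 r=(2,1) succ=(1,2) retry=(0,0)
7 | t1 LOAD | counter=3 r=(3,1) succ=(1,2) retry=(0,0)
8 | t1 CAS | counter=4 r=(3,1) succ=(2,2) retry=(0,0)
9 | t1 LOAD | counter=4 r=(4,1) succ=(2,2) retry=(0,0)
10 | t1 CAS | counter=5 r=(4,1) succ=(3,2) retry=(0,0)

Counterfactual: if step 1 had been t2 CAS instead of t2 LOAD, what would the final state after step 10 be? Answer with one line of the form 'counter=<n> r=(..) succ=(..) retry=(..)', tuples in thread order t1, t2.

(re-executing from step 1 with the substitution; state before step 1: counter=0 r=(0,0) succ=(0,0) retry=(0,0))
1 | t2 CAS | counter=1 r=(0,0) succ=(0,1) retry=(0,0)
2 | t2 CAS | counter=1 r=(0,0) succ=(0,1) retry=(0,1)
3 | t2 LOAD | counter=1 r=(0,1) succ=(0,1) retry=(0,1)
4 | t2 CAS | counter=2 r=(0,1) succ=(0,2) retry=(0,1)
5 | t1 LOAD | counter=2 r=(2,1) succ=(0,2) retry=(0,1)
6 | t1 CAS | counter=3 r=(2,1) succ=(1,2) retry=(0,1)
7 | t1 LOAD | counter=3 r=(3,1) succ=(1,2) retry=(0,1)
8 | t1 CAS | counter=4 r=(3,1) succ=(2,2) retry=(0,1)
9 | t1 LOAD | counter=4 r=(4,1) succ=(2,2) retry=(0,1)
10 | t1 CAS | counter=5 r=(4,1) succ=(3,2) retry=(0,1)

counter=5 r=(4,1) succ=(3,2) retry=(0,1)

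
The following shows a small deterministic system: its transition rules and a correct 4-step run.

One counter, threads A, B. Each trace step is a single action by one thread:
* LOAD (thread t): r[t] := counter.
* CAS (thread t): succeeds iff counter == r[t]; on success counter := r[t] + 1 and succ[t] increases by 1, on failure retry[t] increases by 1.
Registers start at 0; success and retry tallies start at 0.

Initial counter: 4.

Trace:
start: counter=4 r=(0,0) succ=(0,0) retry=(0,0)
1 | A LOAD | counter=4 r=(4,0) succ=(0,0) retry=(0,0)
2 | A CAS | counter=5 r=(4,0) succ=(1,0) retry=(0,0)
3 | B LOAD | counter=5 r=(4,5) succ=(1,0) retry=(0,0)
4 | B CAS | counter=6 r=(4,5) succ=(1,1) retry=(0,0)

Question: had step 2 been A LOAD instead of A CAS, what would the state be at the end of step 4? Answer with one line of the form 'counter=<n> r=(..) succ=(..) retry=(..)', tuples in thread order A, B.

counter=5 r=(4,4) succ=(0,1) retry=(0,0)

(re-executing from step 2 with the substitution; state before step 2: counter=4 r=(4,0) succ=(0,0) retry=(0,0))
2 | A LOAD | counter=4 r=(4,0) succ=(0,0) retry=(0,0)
3 | B LOAD | counter=4 r=(4,4) succ=(0,0) retry=(0,0)
4 | B CAS | counter=5 r=(4,4) succ=(0,1) retry=(0,0)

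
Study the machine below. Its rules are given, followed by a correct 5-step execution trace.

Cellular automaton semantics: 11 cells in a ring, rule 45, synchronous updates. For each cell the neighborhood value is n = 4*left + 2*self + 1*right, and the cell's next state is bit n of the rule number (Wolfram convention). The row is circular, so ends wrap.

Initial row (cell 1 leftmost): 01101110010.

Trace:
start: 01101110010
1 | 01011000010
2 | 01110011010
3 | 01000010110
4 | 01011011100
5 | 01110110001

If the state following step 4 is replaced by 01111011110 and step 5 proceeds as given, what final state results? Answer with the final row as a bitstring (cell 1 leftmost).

state after step 4 := 01111011110
5 | 01000110000

01000110000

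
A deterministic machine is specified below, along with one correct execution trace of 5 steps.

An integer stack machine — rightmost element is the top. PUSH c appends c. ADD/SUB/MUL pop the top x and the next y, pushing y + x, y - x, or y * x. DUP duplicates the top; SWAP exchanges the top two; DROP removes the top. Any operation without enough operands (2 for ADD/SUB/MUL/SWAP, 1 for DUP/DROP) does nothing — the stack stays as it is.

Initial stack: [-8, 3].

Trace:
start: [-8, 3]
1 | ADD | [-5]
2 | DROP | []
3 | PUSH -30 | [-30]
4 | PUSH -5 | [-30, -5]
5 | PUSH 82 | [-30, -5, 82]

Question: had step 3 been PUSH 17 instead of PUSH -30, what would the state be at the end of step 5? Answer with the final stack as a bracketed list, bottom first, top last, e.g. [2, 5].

[17, -5, 82]

(re-executing from step 3 with the substitution; state before step 3: [])
3 | PUSH 17 | [17]
4 | PUSH -5 | [17, -5]
5 | PUSH 82 | [17, -5, 82]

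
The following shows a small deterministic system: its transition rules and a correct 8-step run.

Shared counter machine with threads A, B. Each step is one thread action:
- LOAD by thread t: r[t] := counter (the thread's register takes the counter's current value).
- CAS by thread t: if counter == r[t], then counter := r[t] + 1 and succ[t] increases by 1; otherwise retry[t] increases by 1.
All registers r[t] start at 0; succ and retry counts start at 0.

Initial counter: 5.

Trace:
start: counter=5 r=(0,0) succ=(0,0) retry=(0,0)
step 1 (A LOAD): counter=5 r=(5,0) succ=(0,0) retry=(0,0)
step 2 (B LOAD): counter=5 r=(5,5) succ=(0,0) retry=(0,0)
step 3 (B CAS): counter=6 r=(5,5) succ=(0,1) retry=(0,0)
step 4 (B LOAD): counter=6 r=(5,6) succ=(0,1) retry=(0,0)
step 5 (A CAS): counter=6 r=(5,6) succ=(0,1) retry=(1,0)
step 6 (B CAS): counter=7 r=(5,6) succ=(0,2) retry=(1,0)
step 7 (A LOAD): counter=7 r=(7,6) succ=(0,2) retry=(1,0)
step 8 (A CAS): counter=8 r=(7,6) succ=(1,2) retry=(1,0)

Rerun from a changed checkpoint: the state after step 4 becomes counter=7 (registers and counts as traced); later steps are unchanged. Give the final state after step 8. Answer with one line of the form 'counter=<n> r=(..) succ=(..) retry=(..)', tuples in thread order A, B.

counter=8 r=(7,6) succ=(1,1) retry=(1,1)

state after step 4 := counter=7 r=(5,6) succ=(0,1) retry=(0,0)
step 5 (A CAS): counter=7 r=(5,6) succ=(0,1) retry=(1,0)
step 6 (B CAS): counter=7 r=(5,6) succ=(0,1) retry=(1,1)
step 7 (A LOAD): counter=7 r=(7,6) succ=(0,1) retry=(1,1)
step 8 (A CAS): counter=8 r=(7,6) succ=(1,1) retry=(1,1)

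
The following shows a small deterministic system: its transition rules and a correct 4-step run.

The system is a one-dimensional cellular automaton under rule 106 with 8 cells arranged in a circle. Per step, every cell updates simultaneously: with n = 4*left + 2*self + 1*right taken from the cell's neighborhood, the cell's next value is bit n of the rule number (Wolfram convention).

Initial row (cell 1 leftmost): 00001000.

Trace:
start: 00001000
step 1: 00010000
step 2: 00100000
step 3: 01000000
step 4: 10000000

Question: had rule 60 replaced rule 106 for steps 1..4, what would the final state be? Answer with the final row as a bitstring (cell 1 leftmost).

10001000

(re-executing steps 1..4 under rule 60; state before step 1: 00001000)
step 1: 00001100
step 2: 00001010
step 3: 00001111
step 4: 10001000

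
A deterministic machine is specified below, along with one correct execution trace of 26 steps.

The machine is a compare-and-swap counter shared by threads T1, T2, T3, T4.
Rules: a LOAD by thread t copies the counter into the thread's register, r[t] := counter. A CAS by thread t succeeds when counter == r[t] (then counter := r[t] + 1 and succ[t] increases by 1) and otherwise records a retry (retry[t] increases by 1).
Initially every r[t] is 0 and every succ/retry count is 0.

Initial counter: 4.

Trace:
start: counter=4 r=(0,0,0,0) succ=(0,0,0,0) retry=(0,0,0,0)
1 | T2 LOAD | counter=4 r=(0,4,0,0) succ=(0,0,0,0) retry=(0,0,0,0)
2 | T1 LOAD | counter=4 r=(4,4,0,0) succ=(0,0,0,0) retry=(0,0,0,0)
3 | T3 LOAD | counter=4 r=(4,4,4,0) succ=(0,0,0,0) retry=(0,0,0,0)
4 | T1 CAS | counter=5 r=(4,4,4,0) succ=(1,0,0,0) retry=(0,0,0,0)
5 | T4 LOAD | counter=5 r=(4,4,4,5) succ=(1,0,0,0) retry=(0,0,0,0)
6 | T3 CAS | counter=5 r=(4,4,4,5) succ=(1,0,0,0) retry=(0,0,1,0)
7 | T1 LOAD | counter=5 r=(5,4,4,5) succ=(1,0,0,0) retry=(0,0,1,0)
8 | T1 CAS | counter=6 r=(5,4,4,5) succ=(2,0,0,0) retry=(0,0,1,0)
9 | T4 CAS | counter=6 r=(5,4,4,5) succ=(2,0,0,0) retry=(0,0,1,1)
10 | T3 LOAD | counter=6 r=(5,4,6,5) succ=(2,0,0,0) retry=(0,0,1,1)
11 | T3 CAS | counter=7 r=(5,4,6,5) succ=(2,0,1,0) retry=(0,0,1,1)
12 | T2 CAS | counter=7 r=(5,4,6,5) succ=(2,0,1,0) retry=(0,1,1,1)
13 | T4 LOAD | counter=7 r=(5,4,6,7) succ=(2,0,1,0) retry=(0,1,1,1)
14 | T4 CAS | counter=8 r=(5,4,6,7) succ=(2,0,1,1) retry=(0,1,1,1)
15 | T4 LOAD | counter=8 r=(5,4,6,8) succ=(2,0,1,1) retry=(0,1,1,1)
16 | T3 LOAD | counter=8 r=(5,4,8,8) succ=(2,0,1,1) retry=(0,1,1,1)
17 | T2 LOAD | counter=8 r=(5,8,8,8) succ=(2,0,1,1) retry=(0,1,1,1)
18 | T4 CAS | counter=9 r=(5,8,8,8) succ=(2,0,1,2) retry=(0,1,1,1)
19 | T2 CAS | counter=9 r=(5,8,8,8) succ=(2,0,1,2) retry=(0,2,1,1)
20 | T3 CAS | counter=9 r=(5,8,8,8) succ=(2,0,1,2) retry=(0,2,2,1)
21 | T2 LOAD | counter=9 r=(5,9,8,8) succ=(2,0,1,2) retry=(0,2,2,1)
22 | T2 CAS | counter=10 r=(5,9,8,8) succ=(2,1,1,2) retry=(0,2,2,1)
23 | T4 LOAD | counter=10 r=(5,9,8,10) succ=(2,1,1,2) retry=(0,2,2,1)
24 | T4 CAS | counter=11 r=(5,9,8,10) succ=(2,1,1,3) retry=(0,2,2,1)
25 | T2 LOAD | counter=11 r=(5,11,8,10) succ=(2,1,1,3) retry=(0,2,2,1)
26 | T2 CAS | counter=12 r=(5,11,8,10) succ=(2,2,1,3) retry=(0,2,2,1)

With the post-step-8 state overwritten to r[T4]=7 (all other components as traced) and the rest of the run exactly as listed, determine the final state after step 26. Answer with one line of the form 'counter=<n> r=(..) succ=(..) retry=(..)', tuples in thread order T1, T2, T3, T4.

counter=12 r=(5,11,8,10) succ=(2,2,1,3) retry=(0,2,2,1)

state after step 8 := counter=6 r=(5,4,4,7) succ=(2,0,0,0) retry=(0,0,1,0)
9 | T4 CAS | counter=6 r=(5,4,4,7) succ=(2,0,0,0) retry=(0,0,1,1)
10 | T3 LOAD | counter=6 r=(5,4,6,7) succ=(2,0,0,0) retry=(0,0,1,1)
11 | T3 CAS | counter=7 r=(5,4,6,7) succ=(2,0,1,0) retry=(0,0,1,1)
12 | T2 CAS | counter=7 r=(5,4,6,7) succ=(2,0,1,0) retry=(0,1,1,1)
13 | T4 LOAD | counter=7 r=(5,4,6,7) succ=(2,0,1,0) retry=(0,1,1,1)
14 | T4 CAS | counter=8 r=(5,4,6,7) succ=(2,0,1,1) retry=(0,1,1,1)
15 | T4 LOAD | counter=8 r=(5,4,6,8) succ=(2,0,1,1) retry=(0,1,1,1)
16 | T3 LOAD | counter=8 r=(5,4,8,8) succ=(2,0,1,1) retry=(0,1,1,1)
17 | T2 LOAD | counter=8 r=(5,8,8,8) succ=(2,0,1,1) retry=(0,1,1,1)
18 | T4 CAS | counter=9 r=(5,8,8,8) succ=(2,0,1,2) retry=(0,1,1,1)
19 | T2 CAS | counter=9 r=(5,8,8,8) succ=(2,0,1,2) retry=(0,2,1,1)
20 | T3 CAS | counter=9 r=(5,8,8,8) succ=(2,0,1,2) retry=(0,2,2,1)
21 | T2 LOAD | counter=9 r=(5,9,8,8) succ=(2,0,1,2) retry=(0,2,2,1)
22 | T2 CAS | counter=10 r=(5,9,8,8) succ=(2,1,1,2) retry=(0,2,2,1)
23 | T4 LOAD | counter=10 r=(5,9,8,10) succ=(2,1,1,2) retry=(0,2,2,1)
24 | T4 CAS | counter=11 r=(5,9,8,10) succ=(2,1,1,3) retry=(0,2,2,1)
25 | T2 LOAD | counter=11 r=(5,11,8,10) succ=(2,1,1,3) retry=(0,2,2,1)
26 | T2 CAS | counter=12 r=(5,11,8,10) succ=(2,2,1,3) retry=(0,2,2,1)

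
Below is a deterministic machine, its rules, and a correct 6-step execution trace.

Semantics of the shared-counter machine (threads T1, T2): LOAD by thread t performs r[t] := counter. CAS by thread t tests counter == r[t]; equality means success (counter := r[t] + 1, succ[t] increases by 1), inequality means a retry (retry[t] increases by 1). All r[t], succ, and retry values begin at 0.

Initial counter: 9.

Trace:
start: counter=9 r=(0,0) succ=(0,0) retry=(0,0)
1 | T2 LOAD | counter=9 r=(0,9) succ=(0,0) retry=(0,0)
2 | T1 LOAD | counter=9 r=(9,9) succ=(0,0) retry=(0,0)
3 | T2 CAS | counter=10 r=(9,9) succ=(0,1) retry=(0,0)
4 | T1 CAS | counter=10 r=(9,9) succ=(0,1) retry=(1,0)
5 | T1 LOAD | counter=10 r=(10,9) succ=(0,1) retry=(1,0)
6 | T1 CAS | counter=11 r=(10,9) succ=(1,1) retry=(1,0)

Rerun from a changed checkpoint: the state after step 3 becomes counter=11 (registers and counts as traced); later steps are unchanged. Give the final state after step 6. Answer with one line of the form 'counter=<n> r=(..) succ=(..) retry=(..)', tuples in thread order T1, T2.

state after step 3 := counter=11 r=(9,9) succ=(0,1) retry=(0,0)
4 | T1 CAS | counter=11 r=(9,9) succ=(0,1) retry=(1,0)
5 | T1 LOAD | counter=11 r=(11,9) succ=(0,1) retry=(1,0)
6 | T1 CAS | counter=12 r=(11,9) succ=(1,1) retry=(1,0)

counter=12 r=(11,9) succ=(1,1) retry=(1,0)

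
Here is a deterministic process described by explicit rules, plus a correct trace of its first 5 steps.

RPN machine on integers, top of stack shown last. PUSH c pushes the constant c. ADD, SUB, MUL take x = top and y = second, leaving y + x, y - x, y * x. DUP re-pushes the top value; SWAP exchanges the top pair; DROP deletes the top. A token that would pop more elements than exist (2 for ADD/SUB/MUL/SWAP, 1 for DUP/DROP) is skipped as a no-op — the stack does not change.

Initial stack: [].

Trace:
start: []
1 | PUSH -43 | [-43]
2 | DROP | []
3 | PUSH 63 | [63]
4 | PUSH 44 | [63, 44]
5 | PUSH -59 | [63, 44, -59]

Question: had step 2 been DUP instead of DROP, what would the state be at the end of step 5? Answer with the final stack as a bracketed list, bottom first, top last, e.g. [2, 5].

[-43, -43, 63, 44, -59]

(re-executing from step 2 with the substitution; state before step 2: [-43])
2 | DUP | [-43, -43]
3 | PUSH 63 | [-43, -43, 63]
4 | PUSH 44 | [-43, -43, 63, 44]
5 | PUSH -59 | [-43, -43, 63, 44, -59]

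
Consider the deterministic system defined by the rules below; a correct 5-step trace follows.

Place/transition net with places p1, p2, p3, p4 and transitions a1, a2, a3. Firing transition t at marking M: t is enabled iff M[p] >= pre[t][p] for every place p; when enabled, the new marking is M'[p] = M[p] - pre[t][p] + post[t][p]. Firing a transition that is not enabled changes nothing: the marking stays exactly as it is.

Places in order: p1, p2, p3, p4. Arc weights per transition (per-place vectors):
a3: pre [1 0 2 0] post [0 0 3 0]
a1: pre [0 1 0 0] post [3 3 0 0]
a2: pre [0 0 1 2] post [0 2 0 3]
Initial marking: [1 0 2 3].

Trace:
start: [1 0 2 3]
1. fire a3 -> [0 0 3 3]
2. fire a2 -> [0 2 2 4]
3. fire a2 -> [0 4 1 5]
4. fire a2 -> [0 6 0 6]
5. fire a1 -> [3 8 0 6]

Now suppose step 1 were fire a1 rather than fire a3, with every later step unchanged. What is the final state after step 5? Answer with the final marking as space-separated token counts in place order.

(re-executing from step 1 with the substitution; state before step 1: [1 0 2 3])
1. fire a1 -> [1 0 2 3]
2. fire a2 -> [1 2 1 4]
3. fire a2 -> [1 4 0 5]
4. fire a2 -> [1 4 0 5]
5. fire a1 -> [4 6 0 5]

4 6 0 5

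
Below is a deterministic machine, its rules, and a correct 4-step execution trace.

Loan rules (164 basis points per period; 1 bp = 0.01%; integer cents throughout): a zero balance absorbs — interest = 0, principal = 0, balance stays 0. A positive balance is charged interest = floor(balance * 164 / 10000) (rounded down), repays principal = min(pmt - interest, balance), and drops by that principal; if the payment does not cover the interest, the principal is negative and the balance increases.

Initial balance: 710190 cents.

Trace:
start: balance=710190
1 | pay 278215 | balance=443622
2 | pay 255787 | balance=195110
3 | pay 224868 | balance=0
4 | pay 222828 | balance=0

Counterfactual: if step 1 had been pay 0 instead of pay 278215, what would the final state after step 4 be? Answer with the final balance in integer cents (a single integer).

(re-executing from step 1 with the substitution; state before step 1: balance=710190)
1 | pay 0 | balance=721837
2 | pay 255787 | balance=477888
3 | pay 224868 | balance=260857
4 | pay 222828 | balance=42307

42307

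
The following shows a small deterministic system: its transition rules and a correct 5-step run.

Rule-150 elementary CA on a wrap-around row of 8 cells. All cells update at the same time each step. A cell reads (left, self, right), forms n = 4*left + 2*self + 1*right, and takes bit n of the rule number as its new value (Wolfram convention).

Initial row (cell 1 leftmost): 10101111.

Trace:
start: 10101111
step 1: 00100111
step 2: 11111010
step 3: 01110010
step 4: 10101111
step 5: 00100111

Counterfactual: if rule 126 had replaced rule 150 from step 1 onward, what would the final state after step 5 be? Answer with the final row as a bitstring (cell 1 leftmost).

(re-executing steps 1..5 under rule 126; state before step 1: 10101111)
step 1: 11111000
step 2: 10001101
step 3: 11011111
step 4: 01110000
step 5: 11011000

11011000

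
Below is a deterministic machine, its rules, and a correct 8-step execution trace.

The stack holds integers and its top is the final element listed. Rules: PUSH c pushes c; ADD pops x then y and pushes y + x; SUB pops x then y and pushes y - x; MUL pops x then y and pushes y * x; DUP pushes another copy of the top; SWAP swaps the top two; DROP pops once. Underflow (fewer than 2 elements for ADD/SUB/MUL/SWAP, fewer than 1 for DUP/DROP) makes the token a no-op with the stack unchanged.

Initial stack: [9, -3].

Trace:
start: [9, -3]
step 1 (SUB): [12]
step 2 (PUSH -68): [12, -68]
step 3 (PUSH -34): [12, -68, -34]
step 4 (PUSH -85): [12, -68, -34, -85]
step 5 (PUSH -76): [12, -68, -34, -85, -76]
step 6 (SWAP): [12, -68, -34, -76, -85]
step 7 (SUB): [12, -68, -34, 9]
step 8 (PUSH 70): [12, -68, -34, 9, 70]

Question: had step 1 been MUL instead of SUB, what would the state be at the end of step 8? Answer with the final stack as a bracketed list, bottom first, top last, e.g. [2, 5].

[-27, -68, -34, 9, 70]

(re-executing from step 1 with the substitution; state before step 1: [9, -3])
step 1 (MUL): [-27]
step 2 (PUSH -68): [-27, -68]
step 3 (PUSH -34): [-27, -68, -34]
step 4 (PUSH -85): [-27, -68, -34, -85]
step 5 (PUSH -76): [-27, -68, -34, -85, -76]
step 6 (SWAP): [-27, -68, -34, -76, -85]
step 7 (SUB): [-27, -68, -34, 9]
step 8 (PUSH 70): [-27, -68, -34, 9, 70]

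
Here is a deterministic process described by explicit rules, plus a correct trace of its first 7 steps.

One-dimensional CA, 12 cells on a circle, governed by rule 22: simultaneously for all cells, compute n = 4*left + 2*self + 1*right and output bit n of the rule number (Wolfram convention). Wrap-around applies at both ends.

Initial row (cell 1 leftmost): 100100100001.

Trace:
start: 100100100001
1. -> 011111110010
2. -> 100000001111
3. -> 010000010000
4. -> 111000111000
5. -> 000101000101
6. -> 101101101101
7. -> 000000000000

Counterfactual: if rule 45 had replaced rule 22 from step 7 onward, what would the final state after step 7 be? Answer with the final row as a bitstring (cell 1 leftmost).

011011011011

(re-executing step 7 under rule 45; state before step 7: 101101101101)
7. -> 011011011011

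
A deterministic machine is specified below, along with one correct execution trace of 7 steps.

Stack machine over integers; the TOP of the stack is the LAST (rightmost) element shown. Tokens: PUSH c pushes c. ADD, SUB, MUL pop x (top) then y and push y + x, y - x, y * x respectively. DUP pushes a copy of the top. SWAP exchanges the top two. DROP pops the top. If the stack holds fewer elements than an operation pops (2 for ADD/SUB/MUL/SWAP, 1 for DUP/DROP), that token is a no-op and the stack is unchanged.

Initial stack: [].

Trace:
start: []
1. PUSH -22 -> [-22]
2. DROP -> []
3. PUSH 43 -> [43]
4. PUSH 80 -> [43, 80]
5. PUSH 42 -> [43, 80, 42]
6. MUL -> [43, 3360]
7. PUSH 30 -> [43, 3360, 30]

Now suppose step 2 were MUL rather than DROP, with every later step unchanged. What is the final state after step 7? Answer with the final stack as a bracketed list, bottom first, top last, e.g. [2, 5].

(re-executing from step 2 with the substitution; state before step 2: [-22])
2. MUL -> [-22]
3. PUSH 43 -> [-22, 43]
4. PUSH 80 -> [-22, 43, 80]
5. PUSH 42 -> [-22, 43, 80, 42]
6. MUL -> [-22, 43, 3360]
7. PUSH 30 -> [-22, 43, 3360, 30]

[-22, 43, 3360, 30]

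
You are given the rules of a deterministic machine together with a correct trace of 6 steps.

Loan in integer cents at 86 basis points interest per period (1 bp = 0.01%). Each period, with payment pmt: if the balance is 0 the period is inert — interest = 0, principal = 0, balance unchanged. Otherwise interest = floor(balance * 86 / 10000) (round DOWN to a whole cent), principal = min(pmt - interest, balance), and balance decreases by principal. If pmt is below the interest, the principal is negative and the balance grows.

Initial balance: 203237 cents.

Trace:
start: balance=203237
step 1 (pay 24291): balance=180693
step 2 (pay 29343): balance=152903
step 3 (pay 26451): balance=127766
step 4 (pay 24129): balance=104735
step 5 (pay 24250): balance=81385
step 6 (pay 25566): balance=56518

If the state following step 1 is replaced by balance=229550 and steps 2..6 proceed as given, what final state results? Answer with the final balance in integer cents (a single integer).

107514

state after step 1 := balance=229550
step 2 (pay 29343): balance=202181
step 3 (pay 26451): balance=177468
step 4 (pay 24129): balance=154865
step 5 (pay 24250): balance=131946
step 6 (pay 25566): balance=107514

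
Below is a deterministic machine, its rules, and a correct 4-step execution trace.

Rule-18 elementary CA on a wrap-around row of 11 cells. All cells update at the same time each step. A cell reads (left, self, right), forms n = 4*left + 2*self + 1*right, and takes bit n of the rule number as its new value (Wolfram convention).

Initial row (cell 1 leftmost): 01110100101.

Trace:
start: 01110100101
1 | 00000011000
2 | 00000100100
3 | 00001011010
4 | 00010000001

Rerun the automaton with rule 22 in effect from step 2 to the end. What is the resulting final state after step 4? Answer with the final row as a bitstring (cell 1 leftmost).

00010000001

(re-executing steps 2..4 under rule 22; state before step 2: 00000011000)
2 | 00000100100
3 | 00001111110
4 | 00010000001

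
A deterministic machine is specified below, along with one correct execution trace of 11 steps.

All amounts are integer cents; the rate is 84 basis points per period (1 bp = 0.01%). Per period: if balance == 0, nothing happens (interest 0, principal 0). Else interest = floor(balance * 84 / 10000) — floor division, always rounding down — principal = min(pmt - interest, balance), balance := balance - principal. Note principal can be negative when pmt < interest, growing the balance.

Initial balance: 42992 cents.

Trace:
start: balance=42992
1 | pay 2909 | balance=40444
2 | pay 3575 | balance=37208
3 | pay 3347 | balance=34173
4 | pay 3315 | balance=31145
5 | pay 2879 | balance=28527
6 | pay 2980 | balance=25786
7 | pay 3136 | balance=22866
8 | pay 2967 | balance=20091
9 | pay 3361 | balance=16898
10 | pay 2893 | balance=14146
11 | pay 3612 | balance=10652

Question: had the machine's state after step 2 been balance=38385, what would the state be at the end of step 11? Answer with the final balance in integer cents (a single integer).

state after step 2 := balance=38385
3 | pay 3347 | balance=35360
4 | pay 3315 | balance=32342
5 | pay 2879 | balance=29734
6 | pay 2980 | balance=27003
7 | pay 3136 | balance=24093
8 | pay 2967 | balance=21328
9 | pay 3361 | balance=18146
10 | pay 2893 | balance=15405
11 | pay 3612 | balance=11922

11922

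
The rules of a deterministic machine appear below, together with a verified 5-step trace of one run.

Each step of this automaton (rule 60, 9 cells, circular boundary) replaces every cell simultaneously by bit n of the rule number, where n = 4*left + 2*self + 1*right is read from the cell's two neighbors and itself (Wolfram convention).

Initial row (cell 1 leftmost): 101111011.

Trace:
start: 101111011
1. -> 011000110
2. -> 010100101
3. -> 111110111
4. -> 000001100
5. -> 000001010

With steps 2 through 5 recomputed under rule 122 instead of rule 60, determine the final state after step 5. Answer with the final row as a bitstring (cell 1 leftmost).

011111110

(re-executing steps 2..5 under rule 122; state before step 2: 011000110)
2. -> 111101111
3. -> 000111000
4. -> 001101100
5. -> 011111110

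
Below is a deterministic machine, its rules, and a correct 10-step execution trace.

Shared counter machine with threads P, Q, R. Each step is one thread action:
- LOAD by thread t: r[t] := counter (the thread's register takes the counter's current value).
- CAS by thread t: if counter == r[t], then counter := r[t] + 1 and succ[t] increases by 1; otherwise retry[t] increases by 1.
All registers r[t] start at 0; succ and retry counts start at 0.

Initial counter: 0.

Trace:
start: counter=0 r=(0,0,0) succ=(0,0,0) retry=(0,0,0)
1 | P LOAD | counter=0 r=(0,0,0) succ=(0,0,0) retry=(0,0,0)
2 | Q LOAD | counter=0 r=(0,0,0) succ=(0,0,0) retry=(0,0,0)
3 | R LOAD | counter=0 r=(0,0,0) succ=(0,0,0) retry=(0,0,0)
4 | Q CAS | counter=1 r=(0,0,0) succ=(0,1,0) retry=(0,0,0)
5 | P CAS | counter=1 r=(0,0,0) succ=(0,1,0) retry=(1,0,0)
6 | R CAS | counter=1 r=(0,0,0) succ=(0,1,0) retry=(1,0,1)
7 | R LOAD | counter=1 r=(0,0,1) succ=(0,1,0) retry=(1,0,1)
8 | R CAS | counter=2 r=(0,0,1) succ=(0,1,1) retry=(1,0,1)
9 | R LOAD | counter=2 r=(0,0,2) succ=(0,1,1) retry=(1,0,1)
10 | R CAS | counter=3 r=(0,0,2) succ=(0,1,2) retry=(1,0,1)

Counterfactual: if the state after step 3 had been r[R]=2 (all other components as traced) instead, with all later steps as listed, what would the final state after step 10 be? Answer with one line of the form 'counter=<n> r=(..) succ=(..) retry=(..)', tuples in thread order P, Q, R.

state after step 3 := counter=0 r=(0,0,2) succ=(0,0,0) retry=(0,0,0)
4 | Q CAS | counter=1 r=(0,0,2) succ=(0,1,0) retry=(0,0,0)
5 | P CAS | counter=1 r=(0,0,2) succ=(0,1,0) retry=(1,0,0)
6 | R CAS | counter=1 r=(0,0,2) succ=(0,1,0) retry=(1,0,1)
7 | R LOAD | counter=1 r=(0,0,1) succ=(0,1,0) retry=(1,0,1)
8 | R CAS | counter=2 r=(0,0,1) succ=(0,1,1) retry=(1,0,1)
9 | R LOAD | counter=2 r=(0,0,2) succ=(0,1,1) retry=(1,0,1)
10 | R CAS | counter=3 r=(0,0,2) succ=(0,1,2) retry=(1,0,1)

counter=3 r=(0,0,2) succ=(0,1,2) retry=(1,0,1)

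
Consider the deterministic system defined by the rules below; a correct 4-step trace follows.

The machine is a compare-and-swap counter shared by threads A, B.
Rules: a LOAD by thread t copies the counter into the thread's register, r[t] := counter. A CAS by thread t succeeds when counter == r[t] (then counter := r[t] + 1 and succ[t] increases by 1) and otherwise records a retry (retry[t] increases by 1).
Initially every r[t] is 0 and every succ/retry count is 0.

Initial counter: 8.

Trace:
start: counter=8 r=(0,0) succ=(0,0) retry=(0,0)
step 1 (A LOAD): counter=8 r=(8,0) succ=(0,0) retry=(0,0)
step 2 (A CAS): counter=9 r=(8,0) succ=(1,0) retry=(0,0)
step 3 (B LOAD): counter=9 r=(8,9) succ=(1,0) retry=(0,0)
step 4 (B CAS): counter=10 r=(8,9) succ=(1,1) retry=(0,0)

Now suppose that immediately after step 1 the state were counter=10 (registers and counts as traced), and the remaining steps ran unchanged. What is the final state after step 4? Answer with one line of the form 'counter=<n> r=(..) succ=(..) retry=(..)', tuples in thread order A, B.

counter=11 r=(8,10) succ=(0,1) retry=(1,0)

state after step 1 := counter=10 r=(8,0) succ=(0,0) retry=(0,0)
step 2 (A CAS): counter=10 r=(8,0) succ=(0,0) retry=(1,0)
step 3 (B LOAD): counter=10 r=(8,10) succ=(0,0) retry=(1,0)
step 4 (B CAS): counter=11 r=(8,10) succ=(0,1) retry=(1,0)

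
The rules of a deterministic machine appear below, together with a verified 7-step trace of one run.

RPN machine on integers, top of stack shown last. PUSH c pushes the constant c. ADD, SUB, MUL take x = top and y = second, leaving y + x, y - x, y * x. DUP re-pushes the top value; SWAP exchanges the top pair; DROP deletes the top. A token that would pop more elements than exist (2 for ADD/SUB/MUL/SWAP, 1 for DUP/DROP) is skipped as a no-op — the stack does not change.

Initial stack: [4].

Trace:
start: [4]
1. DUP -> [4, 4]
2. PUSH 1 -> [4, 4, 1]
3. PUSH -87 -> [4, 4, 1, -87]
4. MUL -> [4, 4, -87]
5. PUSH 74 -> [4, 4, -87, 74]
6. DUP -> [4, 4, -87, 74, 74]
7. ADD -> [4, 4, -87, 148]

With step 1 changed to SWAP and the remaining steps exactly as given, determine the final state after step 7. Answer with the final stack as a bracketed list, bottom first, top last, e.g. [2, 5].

(re-executing from step 1 with the substitution; state before step 1: [4])
1. SWAP -> [4]
2. PUSH 1 -> [4, 1]
3. PUSH -87 -> [4, 1, -87]
4. MUL -> [4, -87]
5. PUSH 74 -> [4, -87, 74]
6. DUP -> [4, -87, 74, 74]
7. ADD -> [4, -87, 148]

[4, -87, 148]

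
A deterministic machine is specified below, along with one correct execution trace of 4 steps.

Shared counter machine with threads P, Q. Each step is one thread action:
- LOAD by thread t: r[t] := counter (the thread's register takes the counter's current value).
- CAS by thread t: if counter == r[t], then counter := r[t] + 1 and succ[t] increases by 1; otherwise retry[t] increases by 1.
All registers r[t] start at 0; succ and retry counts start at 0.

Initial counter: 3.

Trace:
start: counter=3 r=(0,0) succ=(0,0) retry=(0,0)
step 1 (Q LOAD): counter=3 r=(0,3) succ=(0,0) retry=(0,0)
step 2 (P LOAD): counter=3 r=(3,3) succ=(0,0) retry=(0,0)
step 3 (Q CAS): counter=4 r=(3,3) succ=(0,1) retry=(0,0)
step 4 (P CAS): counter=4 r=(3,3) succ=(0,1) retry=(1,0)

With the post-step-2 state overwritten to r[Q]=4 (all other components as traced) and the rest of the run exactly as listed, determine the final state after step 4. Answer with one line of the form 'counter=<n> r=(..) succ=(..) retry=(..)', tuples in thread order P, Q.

counter=4 r=(3,4) succ=(1,0) retry=(0,1)

state after step 2 := counter=3 r=(3,4) succ=(0,0) retry=(0,0)
step 3 (Q CAS): counter=3 r=(3,4) succ=(0,0) retry=(0,1)
step 4 (P CAS): counter=4 r=(3,4) succ=(1,0) retry=(0,1)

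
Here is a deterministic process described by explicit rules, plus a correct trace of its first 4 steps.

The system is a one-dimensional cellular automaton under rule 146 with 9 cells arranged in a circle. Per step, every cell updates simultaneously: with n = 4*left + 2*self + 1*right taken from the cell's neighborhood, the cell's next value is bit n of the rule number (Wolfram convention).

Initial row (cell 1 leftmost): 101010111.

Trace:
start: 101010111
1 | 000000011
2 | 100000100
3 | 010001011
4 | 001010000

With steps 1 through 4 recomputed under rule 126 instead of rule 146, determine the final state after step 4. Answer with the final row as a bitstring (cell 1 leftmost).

(re-executing steps 1..4 under rule 126; state before step 1: 101010111)
1 | 111111100
2 | 100000111
3 | 110001100
4 | 111011111

111011111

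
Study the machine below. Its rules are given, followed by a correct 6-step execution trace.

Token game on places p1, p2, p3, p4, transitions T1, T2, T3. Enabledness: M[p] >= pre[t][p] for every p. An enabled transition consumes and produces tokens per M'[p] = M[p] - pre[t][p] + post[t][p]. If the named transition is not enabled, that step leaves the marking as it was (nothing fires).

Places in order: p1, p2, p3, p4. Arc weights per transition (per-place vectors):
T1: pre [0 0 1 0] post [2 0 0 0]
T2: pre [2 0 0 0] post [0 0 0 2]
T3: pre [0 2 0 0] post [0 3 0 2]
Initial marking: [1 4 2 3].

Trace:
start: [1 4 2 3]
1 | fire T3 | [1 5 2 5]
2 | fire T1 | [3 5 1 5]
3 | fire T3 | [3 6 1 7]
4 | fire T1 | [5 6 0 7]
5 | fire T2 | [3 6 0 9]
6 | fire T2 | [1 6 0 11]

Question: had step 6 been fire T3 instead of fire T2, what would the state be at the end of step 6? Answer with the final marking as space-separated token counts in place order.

(re-executing from step 6 with the substitution; state before step 6: [3 6 0 9])
6 | fire T3 | [3 7 0 11]

3 7 0 11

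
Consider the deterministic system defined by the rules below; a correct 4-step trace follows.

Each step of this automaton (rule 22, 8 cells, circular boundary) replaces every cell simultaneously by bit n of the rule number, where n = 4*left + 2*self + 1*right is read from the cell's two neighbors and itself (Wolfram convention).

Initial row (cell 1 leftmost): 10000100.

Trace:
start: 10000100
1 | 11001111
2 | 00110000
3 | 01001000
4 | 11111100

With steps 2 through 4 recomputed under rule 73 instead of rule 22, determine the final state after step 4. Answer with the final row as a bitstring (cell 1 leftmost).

(re-executing steps 2..4 under rule 73; state before step 2: 11001111)
2 | 01001000
3 | 00000011
4 | 01111011

01111011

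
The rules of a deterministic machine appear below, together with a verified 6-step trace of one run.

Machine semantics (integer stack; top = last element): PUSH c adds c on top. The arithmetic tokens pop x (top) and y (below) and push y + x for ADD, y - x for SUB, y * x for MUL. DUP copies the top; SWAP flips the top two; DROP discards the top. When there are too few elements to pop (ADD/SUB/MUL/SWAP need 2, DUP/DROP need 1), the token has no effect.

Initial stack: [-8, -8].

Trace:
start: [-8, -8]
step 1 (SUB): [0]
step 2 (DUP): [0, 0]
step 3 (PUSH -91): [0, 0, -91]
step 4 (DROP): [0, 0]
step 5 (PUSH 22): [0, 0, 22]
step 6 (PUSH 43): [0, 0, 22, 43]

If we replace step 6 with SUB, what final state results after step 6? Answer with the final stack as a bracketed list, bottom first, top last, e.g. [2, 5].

(re-executing from step 6 with the substitution; state before step 6: [0, 0, 22])
step 6 (SUB): [0, -22]

[0, -22]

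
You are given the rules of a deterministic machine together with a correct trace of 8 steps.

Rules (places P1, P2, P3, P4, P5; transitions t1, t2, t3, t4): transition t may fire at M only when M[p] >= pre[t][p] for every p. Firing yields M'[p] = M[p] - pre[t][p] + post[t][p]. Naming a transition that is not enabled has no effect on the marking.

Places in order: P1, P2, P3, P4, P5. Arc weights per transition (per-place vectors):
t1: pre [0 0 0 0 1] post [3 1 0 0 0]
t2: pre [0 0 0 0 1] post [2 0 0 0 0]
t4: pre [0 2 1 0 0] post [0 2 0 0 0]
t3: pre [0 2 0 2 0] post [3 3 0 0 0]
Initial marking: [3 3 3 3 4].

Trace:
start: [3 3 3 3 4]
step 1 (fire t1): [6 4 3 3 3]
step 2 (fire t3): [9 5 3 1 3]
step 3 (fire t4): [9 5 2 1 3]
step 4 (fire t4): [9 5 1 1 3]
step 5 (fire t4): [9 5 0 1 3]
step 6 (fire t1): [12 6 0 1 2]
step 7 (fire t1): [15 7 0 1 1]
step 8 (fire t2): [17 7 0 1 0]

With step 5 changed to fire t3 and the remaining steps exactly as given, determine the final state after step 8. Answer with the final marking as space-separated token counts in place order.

17 7 1 1 0

(re-executing from step 5 with the substitution; state before step 5: [9 5 1 1 3])
step 5 (fire t3): [9 5 1 1 3]
step 6 (fire t1): [12 6 1 1 2]
step 7 (fire t1): [15 7 1 1 1]
step 8 (fire t2): [17 7 1 1 0]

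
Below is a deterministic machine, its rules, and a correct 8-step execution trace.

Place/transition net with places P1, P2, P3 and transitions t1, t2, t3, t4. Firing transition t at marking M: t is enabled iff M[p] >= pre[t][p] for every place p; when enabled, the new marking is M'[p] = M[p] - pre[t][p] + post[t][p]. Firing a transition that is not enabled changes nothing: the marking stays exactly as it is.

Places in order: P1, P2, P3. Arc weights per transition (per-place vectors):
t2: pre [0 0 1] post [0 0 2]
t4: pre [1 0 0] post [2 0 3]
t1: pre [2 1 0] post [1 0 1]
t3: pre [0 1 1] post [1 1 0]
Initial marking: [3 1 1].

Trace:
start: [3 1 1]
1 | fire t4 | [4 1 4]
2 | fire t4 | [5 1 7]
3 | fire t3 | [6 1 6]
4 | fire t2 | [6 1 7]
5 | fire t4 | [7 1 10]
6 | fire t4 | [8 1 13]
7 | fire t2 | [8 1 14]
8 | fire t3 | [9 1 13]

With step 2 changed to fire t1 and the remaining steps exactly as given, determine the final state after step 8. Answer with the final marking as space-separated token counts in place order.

(re-executing from step 2 with the substitution; state before step 2: [4 1 4])
2 | fire t1 | [3 0 5]
3 | fire t3 | [3 0 5]
4 | fire t2 | [3 0 6]
5 | fire t4 | [4 0 9]
6 | fire t4 | [5 0 12]
7 | fire t2 | [5 0 13]
8 | fire t3 | [5 0 13]

5 0 13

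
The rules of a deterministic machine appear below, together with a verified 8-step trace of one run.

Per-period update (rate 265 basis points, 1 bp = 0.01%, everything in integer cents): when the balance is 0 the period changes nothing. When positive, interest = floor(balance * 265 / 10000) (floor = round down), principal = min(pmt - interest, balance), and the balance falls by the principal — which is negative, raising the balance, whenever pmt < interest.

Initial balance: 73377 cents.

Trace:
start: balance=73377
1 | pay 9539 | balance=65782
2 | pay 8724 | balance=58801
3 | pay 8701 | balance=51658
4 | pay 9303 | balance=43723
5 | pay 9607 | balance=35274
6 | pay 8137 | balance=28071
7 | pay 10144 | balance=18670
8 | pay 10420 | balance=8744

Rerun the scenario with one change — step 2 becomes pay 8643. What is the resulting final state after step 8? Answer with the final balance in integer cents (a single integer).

(re-executing from step 2 with the substitution; state before step 2: balance=65782)
2 | pay 8643 | balance=58882
3 | pay 8701 | balance=51741
4 | pay 9303 | balance=43809
5 | pay 9607 | balance=35362
6 | pay 8137 | balance=28162
7 | pay 10144 | balance=18764
8 | pay 10420 | balance=8841

8841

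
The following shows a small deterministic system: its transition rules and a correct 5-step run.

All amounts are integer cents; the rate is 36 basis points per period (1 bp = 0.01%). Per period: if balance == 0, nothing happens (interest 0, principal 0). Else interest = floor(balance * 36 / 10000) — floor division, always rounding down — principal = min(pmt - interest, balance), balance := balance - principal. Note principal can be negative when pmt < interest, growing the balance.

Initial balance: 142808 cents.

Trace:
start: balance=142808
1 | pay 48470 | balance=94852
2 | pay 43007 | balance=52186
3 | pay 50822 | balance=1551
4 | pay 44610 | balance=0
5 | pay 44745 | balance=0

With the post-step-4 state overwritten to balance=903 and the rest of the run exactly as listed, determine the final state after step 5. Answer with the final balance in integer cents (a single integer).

state after step 4 := balance=903
5 | pay 44745 | balance=0

0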